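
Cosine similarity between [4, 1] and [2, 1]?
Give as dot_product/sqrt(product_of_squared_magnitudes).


dot = 9. |a|^2 = 17, |b|^2 = 5. cos = 9/sqrt(85).

9/sqrt(85)


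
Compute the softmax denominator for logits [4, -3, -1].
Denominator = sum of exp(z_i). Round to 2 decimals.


Denom = e^4=54.5982 + e^-3=0.0498 + e^-1=0.3679. Sum = 55.0159, which rounds to 55.02.

55.02


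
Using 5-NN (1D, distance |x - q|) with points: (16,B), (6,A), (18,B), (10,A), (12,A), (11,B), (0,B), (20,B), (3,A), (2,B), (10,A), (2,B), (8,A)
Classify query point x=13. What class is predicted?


Distances: |16-13|=3, |6-13|=7, |18-13|=5, |10-13|=3, |12-13|=1, |11-13|=2, |0-13|=13, |20-13|=7, |3-13|=10, |2-13|=11, |10-13|=3, |2-13|=11, |8-13|=5. 5 nearest: (12,A), (11,B), (10,A), (10,A), (16,B). Counts: {'A': 3, 'B': 2}. Majority class: A.

A


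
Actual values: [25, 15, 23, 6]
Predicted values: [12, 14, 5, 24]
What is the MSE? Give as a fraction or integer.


MSE = (1/4) * ((25-12)^2=169 + (15-14)^2=1 + (23-5)^2=324 + (6-24)^2=324). Sum = 818. MSE = 409/2.

409/2


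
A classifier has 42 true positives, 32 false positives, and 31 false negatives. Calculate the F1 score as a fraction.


Precision = 42/74 = 21/37. Recall = 42/73 = 42/73. F1 = 2*P*R/(P+R) = 4/7.

4/7


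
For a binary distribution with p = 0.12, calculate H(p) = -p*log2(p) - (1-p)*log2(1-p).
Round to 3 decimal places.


H = -0.12*log2(0.12) - 0.88*log2(0.88) = 0.529.

0.529


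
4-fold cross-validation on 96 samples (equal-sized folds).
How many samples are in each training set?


Each validation fold has 96/4 = 24 samples. Training set = 96 - 24 = 72.

72


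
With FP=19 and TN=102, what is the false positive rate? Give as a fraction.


FPR = FP / (FP + TN) = 19 / 121 = 19/121.

19/121


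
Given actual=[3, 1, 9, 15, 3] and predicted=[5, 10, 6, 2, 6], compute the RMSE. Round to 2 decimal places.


MSE = 54.4000. RMSE = sqrt(54.4000) = 7.38.

7.38


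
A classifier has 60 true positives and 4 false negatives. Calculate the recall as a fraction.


Recall = TP / (TP + FN) = 60 / 64 = 15/16.

15/16


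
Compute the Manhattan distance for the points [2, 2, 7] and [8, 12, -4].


d = sum of absolute differences: |2-8|=6 + |2-12|=10 + |7--4|=11 = 27.

27


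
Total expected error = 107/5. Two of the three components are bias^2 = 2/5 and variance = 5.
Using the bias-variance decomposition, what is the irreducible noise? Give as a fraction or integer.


Total error = bias^2 + variance + irreducible noise. So irreducible noise = 107/5 - 2/5 - 5 = 16.

16


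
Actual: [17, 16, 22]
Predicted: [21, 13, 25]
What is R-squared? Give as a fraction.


Mean(y) = 55/3. SS_res = 34. SS_tot = 62/3. R^2 = 1 - 34/(62/3) = -20/31.

-20/31


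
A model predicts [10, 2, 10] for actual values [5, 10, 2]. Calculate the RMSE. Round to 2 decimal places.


MSE = 51.0000. RMSE = sqrt(51.0000) = 7.14.

7.14


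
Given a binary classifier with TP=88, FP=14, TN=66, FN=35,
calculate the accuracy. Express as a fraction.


Accuracy = (TP + TN) / (TP + TN + FP + FN) = (88 + 66) / 203 = 22/29.

22/29


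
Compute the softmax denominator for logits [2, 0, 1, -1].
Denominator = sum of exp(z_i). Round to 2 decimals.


Denom = e^2=7.3891 + e^0=1.0000 + e^1=2.7183 + e^-1=0.3679. Sum = 11.4753, which rounds to 11.48.

11.48


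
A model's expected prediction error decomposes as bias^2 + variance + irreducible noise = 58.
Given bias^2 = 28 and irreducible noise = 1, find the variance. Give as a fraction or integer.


Total error = bias^2 + variance + irreducible noise. So variance = 58 - 28 - 1 = 29.

29


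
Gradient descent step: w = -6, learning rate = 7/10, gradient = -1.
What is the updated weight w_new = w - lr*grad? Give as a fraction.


w_new = -6 - 7/10 * -1 = -6 - -7/10 = -53/10.

-53/10


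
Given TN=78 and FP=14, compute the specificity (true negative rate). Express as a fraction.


Specificity = TN / (TN + FP) = 78 / 92 = 39/46.

39/46


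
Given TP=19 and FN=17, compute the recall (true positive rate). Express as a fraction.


Recall = TP / (TP + FN) = 19 / 36 = 19/36.

19/36


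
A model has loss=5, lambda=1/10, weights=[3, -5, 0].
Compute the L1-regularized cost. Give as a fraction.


L1 norm = sum(|w|) = 8. J = 5 + 1/10 * 8 = 29/5.

29/5


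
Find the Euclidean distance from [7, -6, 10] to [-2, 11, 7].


d = sqrt(sum of squared differences). (7--2)^2=81, (-6-11)^2=289, (10-7)^2=9. Sum = 379.

sqrt(379)


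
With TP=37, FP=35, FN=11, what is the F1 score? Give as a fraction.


Precision = 37/72 = 37/72. Recall = 37/48 = 37/48. F1 = 2*P*R/(P+R) = 37/60.

37/60


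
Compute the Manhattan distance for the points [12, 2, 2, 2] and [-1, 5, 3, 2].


d = sum of absolute differences: |12--1|=13 + |2-5|=3 + |2-3|=1 + |2-2|=0 = 17.

17


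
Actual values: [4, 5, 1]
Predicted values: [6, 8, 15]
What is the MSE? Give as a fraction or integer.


MSE = (1/3) * ((4-6)^2=4 + (5-8)^2=9 + (1-15)^2=196). Sum = 209. MSE = 209/3.

209/3


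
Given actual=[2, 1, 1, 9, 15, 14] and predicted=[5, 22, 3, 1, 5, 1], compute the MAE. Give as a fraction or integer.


MAE = (1/6) * (|2-5|=3 + |1-22|=21 + |1-3|=2 + |9-1|=8 + |15-5|=10 + |14-1|=13). Sum = 57. MAE = 19/2.

19/2


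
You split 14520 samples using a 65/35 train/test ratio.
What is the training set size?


Test set = 14520 * 35% = 5082. Training set = 14520 - 5082 = 9438.

9438


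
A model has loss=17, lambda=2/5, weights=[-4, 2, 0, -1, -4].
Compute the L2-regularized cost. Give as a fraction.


L2 sq norm = sum(w^2) = 37. J = 17 + 2/5 * 37 = 159/5.

159/5


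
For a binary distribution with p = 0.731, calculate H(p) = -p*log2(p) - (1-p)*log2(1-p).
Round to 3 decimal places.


H = -0.731*log2(0.731) - 0.269*log2(0.269) = 0.840.

0.840


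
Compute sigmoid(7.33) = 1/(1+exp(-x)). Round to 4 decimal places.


sigma(7.33) = 1/(1+e^(-7.33)) = 1/(1+0.000656) = 1/1.000656 = 0.9993.

0.9993


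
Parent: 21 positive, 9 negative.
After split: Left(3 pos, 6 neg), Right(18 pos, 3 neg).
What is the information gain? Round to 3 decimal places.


H(parent) = 0.8813. H(left) = 0.9183, H(right) = 0.5917. Weighted = (9/30)*0.9183 + (21/30)*0.5917 = 0.6897. IG = 0.8813 - 0.6897 = 0.1916, which rounds to 0.192.

0.192


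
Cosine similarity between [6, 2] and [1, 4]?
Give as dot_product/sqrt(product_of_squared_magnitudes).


dot = 14. |a|^2 = 40, |b|^2 = 17. cos = 14/sqrt(680).

14/sqrt(680)


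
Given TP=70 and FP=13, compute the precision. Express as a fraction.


Precision = TP / (TP + FP) = 70 / 83 = 70/83.

70/83


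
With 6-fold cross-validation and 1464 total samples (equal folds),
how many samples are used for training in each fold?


Each validation fold has 1464/6 = 244 samples. Training set = 1464 - 244 = 1220.

1220


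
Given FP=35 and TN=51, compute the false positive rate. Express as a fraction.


FPR = FP / (FP + TN) = 35 / 86 = 35/86.

35/86


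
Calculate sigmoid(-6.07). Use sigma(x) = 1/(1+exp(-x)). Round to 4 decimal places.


sigma(-6.07) = 1/(1+e^(6.07)) = 1/(1+432.680682) = 1/433.680682 = 0.0023.

0.0023


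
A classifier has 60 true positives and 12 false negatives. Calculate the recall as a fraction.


Recall = TP / (TP + FN) = 60 / 72 = 5/6.

5/6


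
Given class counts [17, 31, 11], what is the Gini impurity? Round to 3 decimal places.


Total = 59. Proportions: 17/59, 31/59, 11/59. sum(p_i^2) = 0.3939. Gini = 1 - 0.3939 = 0.6061, which rounds to 0.606.

0.606


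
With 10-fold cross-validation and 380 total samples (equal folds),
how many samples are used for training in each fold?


Each validation fold has 380/10 = 38 samples. Training set = 380 - 38 = 342.

342


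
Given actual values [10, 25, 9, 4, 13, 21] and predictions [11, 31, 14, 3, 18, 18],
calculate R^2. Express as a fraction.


Mean(y) = 41/3. SS_res = 97. SS_tot = 934/3. R^2 = 1 - 97/(934/3) = 643/934.

643/934


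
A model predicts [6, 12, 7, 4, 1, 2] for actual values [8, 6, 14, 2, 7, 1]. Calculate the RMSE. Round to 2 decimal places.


MSE = 21.6667. RMSE = sqrt(21.6667) = 4.65.

4.65


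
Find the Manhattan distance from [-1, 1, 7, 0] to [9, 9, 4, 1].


d = sum of absolute differences: |-1-9|=10 + |1-9|=8 + |7-4|=3 + |0-1|=1 = 22.

22


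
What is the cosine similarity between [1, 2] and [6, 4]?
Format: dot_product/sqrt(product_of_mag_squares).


dot = 14. |a|^2 = 5, |b|^2 = 52. cos = 14/sqrt(260).

14/sqrt(260)


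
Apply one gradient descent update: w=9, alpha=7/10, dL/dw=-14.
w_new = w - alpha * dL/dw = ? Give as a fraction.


w_new = 9 - 7/10 * -14 = 9 - -49/5 = 94/5.

94/5


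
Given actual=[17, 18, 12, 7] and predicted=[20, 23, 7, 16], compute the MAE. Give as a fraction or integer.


MAE = (1/4) * (|17-20|=3 + |18-23|=5 + |12-7|=5 + |7-16|=9). Sum = 22. MAE = 11/2.

11/2


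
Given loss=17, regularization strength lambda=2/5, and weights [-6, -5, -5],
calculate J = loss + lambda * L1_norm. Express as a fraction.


L1 norm = sum(|w|) = 16. J = 17 + 2/5 * 16 = 117/5.

117/5


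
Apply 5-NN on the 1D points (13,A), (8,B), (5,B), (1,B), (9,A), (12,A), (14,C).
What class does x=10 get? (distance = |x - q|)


Distances: |13-10|=3, |8-10|=2, |5-10|=5, |1-10|=9, |9-10|=1, |12-10|=2, |14-10|=4. 5 nearest: (9,A), (12,A), (8,B), (13,A), (14,C). Counts: {'A': 3, 'B': 1, 'C': 1}. Majority class: A.

A


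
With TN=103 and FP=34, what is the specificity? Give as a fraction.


Specificity = TN / (TN + FP) = 103 / 137 = 103/137.

103/137


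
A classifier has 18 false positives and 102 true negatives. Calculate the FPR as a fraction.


FPR = FP / (FP + TN) = 18 / 120 = 3/20.

3/20


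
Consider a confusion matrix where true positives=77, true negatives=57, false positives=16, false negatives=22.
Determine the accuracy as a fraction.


Accuracy = (TP + TN) / (TP + TN + FP + FN) = (77 + 57) / 172 = 67/86.

67/86


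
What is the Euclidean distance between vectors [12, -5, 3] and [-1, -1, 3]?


d = sqrt(sum of squared differences). (12--1)^2=169, (-5--1)^2=16, (3-3)^2=0. Sum = 185.

sqrt(185)


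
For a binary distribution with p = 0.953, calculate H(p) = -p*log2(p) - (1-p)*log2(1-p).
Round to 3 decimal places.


H = -0.953*log2(0.953) - 0.047*log2(0.047) = 0.274.

0.274


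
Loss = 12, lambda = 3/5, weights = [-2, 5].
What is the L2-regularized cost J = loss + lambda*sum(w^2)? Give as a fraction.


L2 sq norm = sum(w^2) = 29. J = 12 + 3/5 * 29 = 147/5.

147/5


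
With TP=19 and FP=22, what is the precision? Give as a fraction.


Precision = TP / (TP + FP) = 19 / 41 = 19/41.

19/41


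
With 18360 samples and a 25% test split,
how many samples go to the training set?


Test set = 18360 * 25% = 4590. Training set = 18360 - 4590 = 13770.

13770


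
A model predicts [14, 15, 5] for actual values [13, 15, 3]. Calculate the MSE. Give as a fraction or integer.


MSE = (1/3) * ((13-14)^2=1 + (15-15)^2=0 + (3-5)^2=4). Sum = 5. MSE = 5/3.

5/3


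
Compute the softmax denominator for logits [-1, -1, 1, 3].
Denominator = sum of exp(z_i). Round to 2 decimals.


Denom = e^-1=0.3679 + e^-1=0.3679 + e^1=2.7183 + e^3=20.0855. Sum = 23.5396, which rounds to 23.54.

23.54


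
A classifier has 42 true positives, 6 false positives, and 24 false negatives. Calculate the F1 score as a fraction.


Precision = 42/48 = 7/8. Recall = 42/66 = 7/11. F1 = 2*P*R/(P+R) = 14/19.

14/19


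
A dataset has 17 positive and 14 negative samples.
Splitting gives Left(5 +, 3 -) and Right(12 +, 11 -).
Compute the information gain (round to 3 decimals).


H(parent) = 0.9932. H(left) = 0.9544, H(right) = 0.9986. Weighted = (8/31)*0.9544 + (23/31)*0.9986 = 0.9872. IG = 0.9932 - 0.9872 = 0.0060, which rounds to 0.006.

0.006


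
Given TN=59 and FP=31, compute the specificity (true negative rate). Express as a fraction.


Specificity = TN / (TN + FP) = 59 / 90 = 59/90.

59/90


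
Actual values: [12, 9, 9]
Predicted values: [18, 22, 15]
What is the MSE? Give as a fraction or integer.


MSE = (1/3) * ((12-18)^2=36 + (9-22)^2=169 + (9-15)^2=36). Sum = 241. MSE = 241/3.

241/3


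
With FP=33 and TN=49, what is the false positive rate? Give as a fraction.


FPR = FP / (FP + TN) = 33 / 82 = 33/82.

33/82


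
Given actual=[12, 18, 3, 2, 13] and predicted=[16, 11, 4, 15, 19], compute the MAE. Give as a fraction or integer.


MAE = (1/5) * (|12-16|=4 + |18-11|=7 + |3-4|=1 + |2-15|=13 + |13-19|=6). Sum = 31. MAE = 31/5.

31/5


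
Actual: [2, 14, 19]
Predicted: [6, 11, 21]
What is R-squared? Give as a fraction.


Mean(y) = 35/3. SS_res = 29. SS_tot = 458/3. R^2 = 1 - 29/(458/3) = 371/458.

371/458


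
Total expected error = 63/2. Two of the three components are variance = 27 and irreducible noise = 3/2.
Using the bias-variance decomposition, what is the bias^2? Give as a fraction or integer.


Total error = bias^2 + variance + irreducible noise. So bias^2 = 63/2 - 27 - 3/2 = 3.

3


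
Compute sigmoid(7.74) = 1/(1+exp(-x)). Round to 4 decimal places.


sigma(7.74) = 1/(1+e^(-7.74)) = 1/(1+0.000435) = 1/1.000435 = 0.9996.

0.9996


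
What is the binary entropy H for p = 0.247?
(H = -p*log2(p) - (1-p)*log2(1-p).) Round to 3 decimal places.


H = -0.247*log2(0.247) - 0.753*log2(0.753) = 0.806.

0.806


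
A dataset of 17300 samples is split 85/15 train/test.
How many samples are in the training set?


Test set = 17300 * 15% = 2595. Training set = 17300 - 2595 = 14705.

14705


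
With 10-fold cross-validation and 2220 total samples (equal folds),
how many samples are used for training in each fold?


Each validation fold has 2220/10 = 222 samples. Training set = 2220 - 222 = 1998.

1998


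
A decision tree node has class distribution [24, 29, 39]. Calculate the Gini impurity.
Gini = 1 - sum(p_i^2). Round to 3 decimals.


Total = 92. Proportions: 24/92, 29/92, 39/92. sum(p_i^2) = 0.3471. Gini = 1 - 0.3471 = 0.6529, which rounds to 0.653.

0.653


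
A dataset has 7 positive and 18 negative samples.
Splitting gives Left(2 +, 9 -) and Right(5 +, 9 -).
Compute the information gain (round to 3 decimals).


H(parent) = 0.8555. H(left) = 0.6840, H(right) = 0.9403. Weighted = (11/25)*0.6840 + (14/25)*0.9403 = 0.8275. IG = 0.8555 - 0.8275 = 0.0280, which rounds to 0.028.

0.028


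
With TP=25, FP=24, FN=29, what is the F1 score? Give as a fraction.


Precision = 25/49 = 25/49. Recall = 25/54 = 25/54. F1 = 2*P*R/(P+R) = 50/103.

50/103


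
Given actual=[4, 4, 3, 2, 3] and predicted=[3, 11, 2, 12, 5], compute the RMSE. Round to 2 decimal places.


MSE = 31.0000. RMSE = sqrt(31.0000) = 5.57.

5.57


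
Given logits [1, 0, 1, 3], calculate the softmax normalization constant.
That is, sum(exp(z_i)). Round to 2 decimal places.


Denom = e^1=2.7183 + e^0=1.0000 + e^1=2.7183 + e^3=20.0855. Sum = 26.5221, which rounds to 26.52.

26.52


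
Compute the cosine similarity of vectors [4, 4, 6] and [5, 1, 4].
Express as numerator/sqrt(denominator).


dot = 48. |a|^2 = 68, |b|^2 = 42. cos = 48/sqrt(2856).

48/sqrt(2856)


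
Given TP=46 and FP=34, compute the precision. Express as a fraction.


Precision = TP / (TP + FP) = 46 / 80 = 23/40.

23/40


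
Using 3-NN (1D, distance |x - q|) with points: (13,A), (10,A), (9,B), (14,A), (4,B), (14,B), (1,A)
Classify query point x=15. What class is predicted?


Distances: |13-15|=2, |10-15|=5, |9-15|=6, |14-15|=1, |4-15|=11, |14-15|=1, |1-15|=14. 3 nearest: (14,A), (14,B), (13,A). Counts: {'A': 2, 'B': 1}. Majority class: A.

A


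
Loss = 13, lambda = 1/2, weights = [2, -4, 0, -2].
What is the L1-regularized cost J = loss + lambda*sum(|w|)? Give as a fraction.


L1 norm = sum(|w|) = 8. J = 13 + 1/2 * 8 = 17.

17


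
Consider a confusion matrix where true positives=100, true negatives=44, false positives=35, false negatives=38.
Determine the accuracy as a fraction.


Accuracy = (TP + TN) / (TP + TN + FP + FN) = (100 + 44) / 217 = 144/217.

144/217


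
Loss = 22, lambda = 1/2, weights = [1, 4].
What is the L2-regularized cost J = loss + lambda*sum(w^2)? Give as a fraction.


L2 sq norm = sum(w^2) = 17. J = 22 + 1/2 * 17 = 61/2.

61/2


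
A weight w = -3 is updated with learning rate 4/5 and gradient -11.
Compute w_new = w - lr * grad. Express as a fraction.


w_new = -3 - 4/5 * -11 = -3 - -44/5 = 29/5.

29/5


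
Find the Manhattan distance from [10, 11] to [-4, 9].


d = sum of absolute differences: |10--4|=14 + |11-9|=2 = 16.

16


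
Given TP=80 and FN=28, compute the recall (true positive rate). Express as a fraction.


Recall = TP / (TP + FN) = 80 / 108 = 20/27.

20/27


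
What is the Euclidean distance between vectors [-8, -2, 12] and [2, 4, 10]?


d = sqrt(sum of squared differences). (-8-2)^2=100, (-2-4)^2=36, (12-10)^2=4. Sum = 140.

sqrt(140)


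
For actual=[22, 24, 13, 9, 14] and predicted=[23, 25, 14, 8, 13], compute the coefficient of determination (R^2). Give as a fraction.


Mean(y) = 82/5. SS_res = 5. SS_tot = 806/5. R^2 = 1 - 5/(806/5) = 781/806.

781/806


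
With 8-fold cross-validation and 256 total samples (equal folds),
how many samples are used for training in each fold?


Each validation fold has 256/8 = 32 samples. Training set = 256 - 32 = 224.

224


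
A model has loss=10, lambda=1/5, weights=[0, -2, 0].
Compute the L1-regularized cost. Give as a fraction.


L1 norm = sum(|w|) = 2. J = 10 + 1/5 * 2 = 52/5.

52/5


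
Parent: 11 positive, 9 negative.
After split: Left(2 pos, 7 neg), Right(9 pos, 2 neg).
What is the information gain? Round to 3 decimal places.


H(parent) = 0.9928. H(left) = 0.7642, H(right) = 0.6840. Weighted = (9/20)*0.7642 + (11/20)*0.6840 = 0.7201. IG = 0.9928 - 0.7201 = 0.2727, which rounds to 0.273.

0.273


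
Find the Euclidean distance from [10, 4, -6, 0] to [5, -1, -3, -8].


d = sqrt(sum of squared differences). (10-5)^2=25, (4--1)^2=25, (-6--3)^2=9, (0--8)^2=64. Sum = 123.

sqrt(123)


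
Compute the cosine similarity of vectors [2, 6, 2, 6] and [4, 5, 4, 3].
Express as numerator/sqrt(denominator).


dot = 64. |a|^2 = 80, |b|^2 = 66. cos = 64/sqrt(5280).

64/sqrt(5280)


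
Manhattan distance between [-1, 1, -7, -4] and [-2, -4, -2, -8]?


d = sum of absolute differences: |-1--2|=1 + |1--4|=5 + |-7--2|=5 + |-4--8|=4 = 15.

15


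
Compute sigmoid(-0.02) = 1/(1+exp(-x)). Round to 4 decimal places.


sigma(-0.02) = 1/(1+e^(0.02)) = 1/(1+1.020201) = 1/2.020201 = 0.4950.

0.4950


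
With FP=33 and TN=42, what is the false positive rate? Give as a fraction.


FPR = FP / (FP + TN) = 33 / 75 = 11/25.

11/25


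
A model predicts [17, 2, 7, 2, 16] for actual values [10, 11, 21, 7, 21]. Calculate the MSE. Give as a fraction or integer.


MSE = (1/5) * ((10-17)^2=49 + (11-2)^2=81 + (21-7)^2=196 + (7-2)^2=25 + (21-16)^2=25). Sum = 376. MSE = 376/5.

376/5


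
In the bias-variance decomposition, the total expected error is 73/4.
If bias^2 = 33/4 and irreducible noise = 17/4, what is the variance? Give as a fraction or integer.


Total error = bias^2 + variance + irreducible noise. So variance = 73/4 - 33/4 - 17/4 = 23/4.

23/4


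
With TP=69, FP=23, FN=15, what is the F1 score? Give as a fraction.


Precision = 69/92 = 3/4. Recall = 69/84 = 23/28. F1 = 2*P*R/(P+R) = 69/88.

69/88


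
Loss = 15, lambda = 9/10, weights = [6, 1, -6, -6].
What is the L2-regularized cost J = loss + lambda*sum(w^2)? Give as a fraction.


L2 sq norm = sum(w^2) = 109. J = 15 + 9/10 * 109 = 1131/10.

1131/10


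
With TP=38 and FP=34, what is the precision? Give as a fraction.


Precision = TP / (TP + FP) = 38 / 72 = 19/36.

19/36


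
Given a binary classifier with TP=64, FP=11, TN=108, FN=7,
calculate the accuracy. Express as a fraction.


Accuracy = (TP + TN) / (TP + TN + FP + FN) = (64 + 108) / 190 = 86/95.

86/95


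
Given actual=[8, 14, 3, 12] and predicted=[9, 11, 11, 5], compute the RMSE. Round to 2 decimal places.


MSE = 30.7500. RMSE = sqrt(30.7500) = 5.55.

5.55


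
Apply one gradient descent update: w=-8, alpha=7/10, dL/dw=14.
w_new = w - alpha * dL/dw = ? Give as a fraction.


w_new = -8 - 7/10 * 14 = -8 - 49/5 = -89/5.

-89/5


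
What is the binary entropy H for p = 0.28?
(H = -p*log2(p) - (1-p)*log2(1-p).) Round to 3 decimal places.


H = -0.28*log2(0.28) - 0.72*log2(0.72) = 0.855.

0.855


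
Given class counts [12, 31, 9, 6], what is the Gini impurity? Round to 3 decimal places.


Total = 58. Proportions: 12/58, 31/58, 9/58, 6/58. sum(p_i^2) = 0.3633. Gini = 1 - 0.3633 = 0.6367, which rounds to 0.637.

0.637


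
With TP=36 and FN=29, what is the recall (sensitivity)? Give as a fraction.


Recall = TP / (TP + FN) = 36 / 65 = 36/65.

36/65


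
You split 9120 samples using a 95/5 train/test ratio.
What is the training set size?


Test set = 9120 * 5% = 456. Training set = 9120 - 456 = 8664.

8664


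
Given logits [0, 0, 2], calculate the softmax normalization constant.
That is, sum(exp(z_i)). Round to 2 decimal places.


Denom = e^0=1.0000 + e^0=1.0000 + e^2=7.3891. Sum = 9.3891, which rounds to 9.39.

9.39


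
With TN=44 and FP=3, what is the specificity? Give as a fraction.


Specificity = TN / (TN + FP) = 44 / 47 = 44/47.

44/47


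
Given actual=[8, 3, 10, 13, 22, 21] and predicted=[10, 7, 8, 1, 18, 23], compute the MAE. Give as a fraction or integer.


MAE = (1/6) * (|8-10|=2 + |3-7|=4 + |10-8|=2 + |13-1|=12 + |22-18|=4 + |21-23|=2). Sum = 26. MAE = 13/3.

13/3


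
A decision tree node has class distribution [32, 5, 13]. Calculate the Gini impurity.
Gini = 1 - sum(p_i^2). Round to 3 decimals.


Total = 50. Proportions: 32/50, 5/50, 13/50. sum(p_i^2) = 0.4872. Gini = 1 - 0.4872 = 0.5128, which rounds to 0.513.

0.513


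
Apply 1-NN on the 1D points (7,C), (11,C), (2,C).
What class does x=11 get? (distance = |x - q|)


Distances: |7-11|=4, |11-11|=0, |2-11|=9. 1 nearest: (11,C). Counts: {'C': 1}. Majority class: C.

C


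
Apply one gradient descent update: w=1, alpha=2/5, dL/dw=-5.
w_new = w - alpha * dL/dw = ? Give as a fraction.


w_new = 1 - 2/5 * -5 = 1 - -2 = 3.

3


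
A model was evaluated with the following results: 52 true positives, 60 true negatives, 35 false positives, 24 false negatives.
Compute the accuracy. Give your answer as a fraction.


Accuracy = (TP + TN) / (TP + TN + FP + FN) = (52 + 60) / 171 = 112/171.

112/171


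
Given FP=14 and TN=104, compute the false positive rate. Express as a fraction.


FPR = FP / (FP + TN) = 14 / 118 = 7/59.

7/59


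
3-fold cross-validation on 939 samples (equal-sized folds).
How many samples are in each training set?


Each validation fold has 939/3 = 313 samples. Training set = 939 - 313 = 626.

626


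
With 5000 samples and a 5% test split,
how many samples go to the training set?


Test set = 5000 * 5% = 250. Training set = 5000 - 250 = 4750.

4750


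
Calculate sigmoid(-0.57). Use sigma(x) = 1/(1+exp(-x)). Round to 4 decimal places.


sigma(-0.57) = 1/(1+e^(0.57)) = 1/(1+1.768267) = 1/2.768267 = 0.3612.

0.3612


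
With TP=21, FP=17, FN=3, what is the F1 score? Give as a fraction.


Precision = 21/38 = 21/38. Recall = 21/24 = 7/8. F1 = 2*P*R/(P+R) = 21/31.

21/31


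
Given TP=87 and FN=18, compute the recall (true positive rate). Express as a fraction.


Recall = TP / (TP + FN) = 87 / 105 = 29/35.

29/35


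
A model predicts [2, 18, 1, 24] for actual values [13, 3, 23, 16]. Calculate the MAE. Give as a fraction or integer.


MAE = (1/4) * (|13-2|=11 + |3-18|=15 + |23-1|=22 + |16-24|=8). Sum = 56. MAE = 14.

14


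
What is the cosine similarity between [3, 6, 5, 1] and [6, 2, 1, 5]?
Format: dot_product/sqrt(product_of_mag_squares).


dot = 40. |a|^2 = 71, |b|^2 = 66. cos = 40/sqrt(4686).

40/sqrt(4686)


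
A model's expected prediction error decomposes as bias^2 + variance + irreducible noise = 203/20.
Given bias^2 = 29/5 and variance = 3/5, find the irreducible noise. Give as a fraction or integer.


Total error = bias^2 + variance + irreducible noise. So irreducible noise = 203/20 - 29/5 - 3/5 = 15/4.

15/4


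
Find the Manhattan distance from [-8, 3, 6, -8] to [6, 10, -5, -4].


d = sum of absolute differences: |-8-6|=14 + |3-10|=7 + |6--5|=11 + |-8--4|=4 = 36.

36


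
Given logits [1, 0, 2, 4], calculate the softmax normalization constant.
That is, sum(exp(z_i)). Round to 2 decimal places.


Denom = e^1=2.7183 + e^0=1.0000 + e^2=7.3891 + e^4=54.5982. Sum = 65.7056, which rounds to 65.71.

65.71


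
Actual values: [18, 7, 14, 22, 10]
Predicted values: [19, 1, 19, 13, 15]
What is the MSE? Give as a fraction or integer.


MSE = (1/5) * ((18-19)^2=1 + (7-1)^2=36 + (14-19)^2=25 + (22-13)^2=81 + (10-15)^2=25). Sum = 168. MSE = 168/5.

168/5


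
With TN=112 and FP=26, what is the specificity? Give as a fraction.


Specificity = TN / (TN + FP) = 112 / 138 = 56/69.

56/69


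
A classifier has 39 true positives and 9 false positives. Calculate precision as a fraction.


Precision = TP / (TP + FP) = 39 / 48 = 13/16.

13/16


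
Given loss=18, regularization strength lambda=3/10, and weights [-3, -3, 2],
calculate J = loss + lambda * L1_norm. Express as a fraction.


L1 norm = sum(|w|) = 8. J = 18 + 3/10 * 8 = 102/5.

102/5


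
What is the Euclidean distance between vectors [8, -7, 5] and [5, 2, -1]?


d = sqrt(sum of squared differences). (8-5)^2=9, (-7-2)^2=81, (5--1)^2=36. Sum = 126.

sqrt(126)


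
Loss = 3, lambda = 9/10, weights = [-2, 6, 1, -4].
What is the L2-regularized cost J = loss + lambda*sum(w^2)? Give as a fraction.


L2 sq norm = sum(w^2) = 57. J = 3 + 9/10 * 57 = 543/10.

543/10


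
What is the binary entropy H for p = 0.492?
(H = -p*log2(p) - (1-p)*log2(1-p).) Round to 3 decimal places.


H = -0.492*log2(0.492) - 0.508*log2(0.508) = 1.000.

1.000


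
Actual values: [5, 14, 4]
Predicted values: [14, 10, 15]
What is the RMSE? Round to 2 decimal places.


MSE = 72.6667. RMSE = sqrt(72.6667) = 8.52.

8.52


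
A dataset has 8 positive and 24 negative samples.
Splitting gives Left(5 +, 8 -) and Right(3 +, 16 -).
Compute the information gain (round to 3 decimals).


H(parent) = 0.8113. H(left) = 0.9612, H(right) = 0.6292. Weighted = (13/32)*0.9612 + (19/32)*0.6292 = 0.7641. IG = 0.8113 - 0.7641 = 0.0472, which rounds to 0.047.

0.047


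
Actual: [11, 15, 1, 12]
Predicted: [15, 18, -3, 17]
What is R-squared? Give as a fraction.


Mean(y) = 39/4. SS_res = 66. SS_tot = 443/4. R^2 = 1 - 66/(443/4) = 179/443.

179/443


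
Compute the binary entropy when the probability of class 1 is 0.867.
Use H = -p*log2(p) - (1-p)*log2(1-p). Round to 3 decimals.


H = -0.867*log2(0.867) - 0.133*log2(0.133) = 0.566.

0.566


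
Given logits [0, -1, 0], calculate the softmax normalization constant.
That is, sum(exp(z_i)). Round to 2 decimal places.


Denom = e^0=1.0000 + e^-1=0.3679 + e^0=1.0000. Sum = 2.3679, which rounds to 2.37.

2.37


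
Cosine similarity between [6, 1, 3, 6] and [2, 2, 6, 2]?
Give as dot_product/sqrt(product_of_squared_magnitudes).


dot = 44. |a|^2 = 82, |b|^2 = 48. cos = 44/sqrt(3936).

44/sqrt(3936)


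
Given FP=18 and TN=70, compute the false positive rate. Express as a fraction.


FPR = FP / (FP + TN) = 18 / 88 = 9/44.

9/44


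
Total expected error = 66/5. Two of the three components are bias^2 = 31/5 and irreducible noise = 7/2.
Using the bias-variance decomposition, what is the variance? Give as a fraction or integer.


Total error = bias^2 + variance + irreducible noise. So variance = 66/5 - 31/5 - 7/2 = 7/2.

7/2


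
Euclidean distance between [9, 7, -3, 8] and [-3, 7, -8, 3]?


d = sqrt(sum of squared differences). (9--3)^2=144, (7-7)^2=0, (-3--8)^2=25, (8-3)^2=25. Sum = 194.

sqrt(194)


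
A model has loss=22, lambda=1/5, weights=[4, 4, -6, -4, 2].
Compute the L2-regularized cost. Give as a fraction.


L2 sq norm = sum(w^2) = 88. J = 22 + 1/5 * 88 = 198/5.

198/5


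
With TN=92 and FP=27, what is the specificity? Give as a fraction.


Specificity = TN / (TN + FP) = 92 / 119 = 92/119.

92/119


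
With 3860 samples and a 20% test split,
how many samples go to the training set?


Test set = 3860 * 20% = 772. Training set = 3860 - 772 = 3088.

3088


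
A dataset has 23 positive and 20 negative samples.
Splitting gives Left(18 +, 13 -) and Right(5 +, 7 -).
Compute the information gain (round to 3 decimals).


H(parent) = 0.9965. H(left) = 0.9812, H(right) = 0.9799. Weighted = (31/43)*0.9812 + (12/43)*0.9799 = 0.9808. IG = 0.9965 - 0.9808 = 0.0157, which rounds to 0.016.

0.016


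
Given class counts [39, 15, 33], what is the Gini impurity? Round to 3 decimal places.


Total = 87. Proportions: 39/87, 15/87, 33/87. sum(p_i^2) = 0.3746. Gini = 1 - 0.3746 = 0.6254, which rounds to 0.625.

0.625


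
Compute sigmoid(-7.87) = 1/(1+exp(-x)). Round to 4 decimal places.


sigma(-7.87) = 1/(1+e^(7.87)) = 1/(1+2617.565588) = 1/2618.565588 = 0.0004.

0.0004


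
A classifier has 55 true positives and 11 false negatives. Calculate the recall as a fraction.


Recall = TP / (TP + FN) = 55 / 66 = 5/6.

5/6


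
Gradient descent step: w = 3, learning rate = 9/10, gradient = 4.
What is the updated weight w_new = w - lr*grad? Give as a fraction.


w_new = 3 - 9/10 * 4 = 3 - 18/5 = -3/5.

-3/5


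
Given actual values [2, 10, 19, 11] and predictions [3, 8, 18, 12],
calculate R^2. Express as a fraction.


Mean(y) = 21/2. SS_res = 7. SS_tot = 145. R^2 = 1 - 7/(145) = 138/145.

138/145


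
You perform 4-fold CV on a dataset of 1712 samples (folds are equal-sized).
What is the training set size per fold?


Each validation fold has 1712/4 = 428 samples. Training set = 1712 - 428 = 1284.

1284


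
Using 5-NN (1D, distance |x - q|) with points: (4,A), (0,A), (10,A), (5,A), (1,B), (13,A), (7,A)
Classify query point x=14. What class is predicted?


Distances: |4-14|=10, |0-14|=14, |10-14|=4, |5-14|=9, |1-14|=13, |13-14|=1, |7-14|=7. 5 nearest: (13,A), (10,A), (7,A), (5,A), (4,A). Counts: {'A': 5}. Majority class: A.

A


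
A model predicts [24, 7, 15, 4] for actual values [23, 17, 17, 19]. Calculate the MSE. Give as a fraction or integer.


MSE = (1/4) * ((23-24)^2=1 + (17-7)^2=100 + (17-15)^2=4 + (19-4)^2=225). Sum = 330. MSE = 165/2.

165/2


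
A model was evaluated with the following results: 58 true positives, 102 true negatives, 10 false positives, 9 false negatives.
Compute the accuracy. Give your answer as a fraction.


Accuracy = (TP + TN) / (TP + TN + FP + FN) = (58 + 102) / 179 = 160/179.

160/179


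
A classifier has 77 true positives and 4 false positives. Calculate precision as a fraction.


Precision = TP / (TP + FP) = 77 / 81 = 77/81.

77/81


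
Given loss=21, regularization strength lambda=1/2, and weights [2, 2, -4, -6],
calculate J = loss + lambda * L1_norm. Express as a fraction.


L1 norm = sum(|w|) = 14. J = 21 + 1/2 * 14 = 28.

28


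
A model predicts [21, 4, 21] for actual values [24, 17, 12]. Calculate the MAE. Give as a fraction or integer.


MAE = (1/3) * (|24-21|=3 + |17-4|=13 + |12-21|=9). Sum = 25. MAE = 25/3.

25/3


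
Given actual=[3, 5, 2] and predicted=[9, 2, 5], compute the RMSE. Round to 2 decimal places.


MSE = 18.0000. RMSE = sqrt(18.0000) = 4.24.

4.24


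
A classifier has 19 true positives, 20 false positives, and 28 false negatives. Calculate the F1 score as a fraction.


Precision = 19/39 = 19/39. Recall = 19/47 = 19/47. F1 = 2*P*R/(P+R) = 19/43.

19/43


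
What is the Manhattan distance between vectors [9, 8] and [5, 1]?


d = sum of absolute differences: |9-5|=4 + |8-1|=7 = 11.

11


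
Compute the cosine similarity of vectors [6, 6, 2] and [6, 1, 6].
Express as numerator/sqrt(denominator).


dot = 54. |a|^2 = 76, |b|^2 = 73. cos = 54/sqrt(5548).

54/sqrt(5548)


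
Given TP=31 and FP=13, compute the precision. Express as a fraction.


Precision = TP / (TP + FP) = 31 / 44 = 31/44.

31/44


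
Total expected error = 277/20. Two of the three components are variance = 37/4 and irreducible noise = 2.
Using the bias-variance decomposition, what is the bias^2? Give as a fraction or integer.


Total error = bias^2 + variance + irreducible noise. So bias^2 = 277/20 - 37/4 - 2 = 13/5.

13/5


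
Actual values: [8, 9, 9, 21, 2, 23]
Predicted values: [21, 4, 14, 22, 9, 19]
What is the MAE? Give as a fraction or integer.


MAE = (1/6) * (|8-21|=13 + |9-4|=5 + |9-14|=5 + |21-22|=1 + |2-9|=7 + |23-19|=4). Sum = 35. MAE = 35/6.

35/6


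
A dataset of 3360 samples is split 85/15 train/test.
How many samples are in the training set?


Test set = 3360 * 15% = 504. Training set = 3360 - 504 = 2856.

2856


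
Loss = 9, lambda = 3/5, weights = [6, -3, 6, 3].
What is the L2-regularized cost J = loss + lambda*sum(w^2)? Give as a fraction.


L2 sq norm = sum(w^2) = 90. J = 9 + 3/5 * 90 = 63.

63


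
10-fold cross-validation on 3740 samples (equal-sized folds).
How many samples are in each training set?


Each validation fold has 3740/10 = 374 samples. Training set = 3740 - 374 = 3366.

3366


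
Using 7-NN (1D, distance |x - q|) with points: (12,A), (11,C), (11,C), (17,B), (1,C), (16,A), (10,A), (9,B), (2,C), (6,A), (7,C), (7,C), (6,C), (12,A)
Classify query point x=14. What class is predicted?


Distances: |12-14|=2, |11-14|=3, |11-14|=3, |17-14|=3, |1-14|=13, |16-14|=2, |10-14|=4, |9-14|=5, |2-14|=12, |6-14|=8, |7-14|=7, |7-14|=7, |6-14|=8, |12-14|=2. 7 nearest: (12,A), (16,A), (12,A), (17,B), (11,C), (11,C), (10,A). Counts: {'A': 4, 'B': 1, 'C': 2}. Majority class: A.

A


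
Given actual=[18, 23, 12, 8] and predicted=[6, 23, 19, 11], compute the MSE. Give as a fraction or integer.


MSE = (1/4) * ((18-6)^2=144 + (23-23)^2=0 + (12-19)^2=49 + (8-11)^2=9). Sum = 202. MSE = 101/2.

101/2


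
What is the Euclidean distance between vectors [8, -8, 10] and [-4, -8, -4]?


d = sqrt(sum of squared differences). (8--4)^2=144, (-8--8)^2=0, (10--4)^2=196. Sum = 340.

sqrt(340)


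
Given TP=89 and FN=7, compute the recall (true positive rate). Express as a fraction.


Recall = TP / (TP + FN) = 89 / 96 = 89/96.

89/96


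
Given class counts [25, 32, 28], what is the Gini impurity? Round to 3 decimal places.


Total = 85. Proportions: 25/85, 32/85, 28/85. sum(p_i^2) = 0.3367. Gini = 1 - 0.3367 = 0.6633, which rounds to 0.663.

0.663


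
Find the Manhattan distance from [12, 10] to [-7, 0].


d = sum of absolute differences: |12--7|=19 + |10-0|=10 = 29.

29


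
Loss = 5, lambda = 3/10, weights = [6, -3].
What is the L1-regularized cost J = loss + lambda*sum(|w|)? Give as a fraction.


L1 norm = sum(|w|) = 9. J = 5 + 3/10 * 9 = 77/10.

77/10


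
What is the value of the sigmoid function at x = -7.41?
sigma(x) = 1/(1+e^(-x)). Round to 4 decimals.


sigma(-7.41) = 1/(1+e^(7.41)) = 1/(1+1652.426347) = 1/1653.426347 = 0.0006.

0.0006


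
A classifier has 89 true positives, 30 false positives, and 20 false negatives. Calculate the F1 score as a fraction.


Precision = 89/119 = 89/119. Recall = 89/109 = 89/109. F1 = 2*P*R/(P+R) = 89/114.

89/114


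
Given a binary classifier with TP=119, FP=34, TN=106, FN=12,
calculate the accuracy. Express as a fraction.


Accuracy = (TP + TN) / (TP + TN + FP + FN) = (119 + 106) / 271 = 225/271.

225/271


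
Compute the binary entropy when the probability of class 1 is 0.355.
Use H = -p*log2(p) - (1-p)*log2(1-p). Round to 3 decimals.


H = -0.355*log2(0.355) - 0.645*log2(0.645) = 0.938.

0.938


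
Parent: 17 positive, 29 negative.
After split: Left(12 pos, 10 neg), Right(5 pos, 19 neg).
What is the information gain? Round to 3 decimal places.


H(parent) = 0.9503. H(left) = 0.9940, H(right) = 0.7383. Weighted = (22/46)*0.9940 + (24/46)*0.7383 = 0.8606. IG = 0.9503 - 0.8606 = 0.0897, which rounds to 0.090.

0.090


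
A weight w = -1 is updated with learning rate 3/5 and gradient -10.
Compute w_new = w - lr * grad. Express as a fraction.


w_new = -1 - 3/5 * -10 = -1 - -6 = 5.

5


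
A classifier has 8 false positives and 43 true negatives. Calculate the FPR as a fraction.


FPR = FP / (FP + TN) = 8 / 51 = 8/51.

8/51


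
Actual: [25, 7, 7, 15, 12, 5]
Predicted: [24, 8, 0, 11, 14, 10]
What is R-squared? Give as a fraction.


Mean(y) = 71/6. SS_res = 96. SS_tot = 1661/6. R^2 = 1 - 96/(1661/6) = 1085/1661.

1085/1661


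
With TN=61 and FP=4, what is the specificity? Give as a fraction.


Specificity = TN / (TN + FP) = 61 / 65 = 61/65.

61/65


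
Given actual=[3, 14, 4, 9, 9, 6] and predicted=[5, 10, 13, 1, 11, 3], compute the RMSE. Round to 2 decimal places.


MSE = 29.6667. RMSE = sqrt(29.6667) = 5.45.

5.45


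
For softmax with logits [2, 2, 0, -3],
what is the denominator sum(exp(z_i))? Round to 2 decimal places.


Denom = e^2=7.3891 + e^2=7.3891 + e^0=1.0000 + e^-3=0.0498. Sum = 15.8280, which rounds to 15.83.

15.83


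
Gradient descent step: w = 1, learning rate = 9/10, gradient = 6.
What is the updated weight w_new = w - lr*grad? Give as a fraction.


w_new = 1 - 9/10 * 6 = 1 - 27/5 = -22/5.

-22/5


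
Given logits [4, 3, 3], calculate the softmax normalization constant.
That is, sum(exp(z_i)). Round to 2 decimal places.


Denom = e^4=54.5982 + e^3=20.0855 + e^3=20.0855. Sum = 94.7692, which rounds to 94.77.

94.77


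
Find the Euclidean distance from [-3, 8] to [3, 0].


d = sqrt(sum of squared differences). (-3-3)^2=36, (8-0)^2=64. Sum = 100.

10


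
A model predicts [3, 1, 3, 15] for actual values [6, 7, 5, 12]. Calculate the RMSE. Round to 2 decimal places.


MSE = 14.5000. RMSE = sqrt(14.5000) = 3.81.

3.81


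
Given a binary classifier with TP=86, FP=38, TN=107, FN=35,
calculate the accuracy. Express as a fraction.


Accuracy = (TP + TN) / (TP + TN + FP + FN) = (86 + 107) / 266 = 193/266.

193/266


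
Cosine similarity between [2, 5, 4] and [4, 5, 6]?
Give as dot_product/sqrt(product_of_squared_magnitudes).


dot = 57. |a|^2 = 45, |b|^2 = 77. cos = 57/sqrt(3465).

57/sqrt(3465)


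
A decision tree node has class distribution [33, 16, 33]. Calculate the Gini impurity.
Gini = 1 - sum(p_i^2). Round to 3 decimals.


Total = 82. Proportions: 33/82, 16/82, 33/82. sum(p_i^2) = 0.3620. Gini = 1 - 0.3620 = 0.6380, which rounds to 0.638.

0.638


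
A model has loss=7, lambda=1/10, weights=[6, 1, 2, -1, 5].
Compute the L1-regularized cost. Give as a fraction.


L1 norm = sum(|w|) = 15. J = 7 + 1/10 * 15 = 17/2.

17/2


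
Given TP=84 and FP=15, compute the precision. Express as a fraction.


Precision = TP / (TP + FP) = 84 / 99 = 28/33.

28/33


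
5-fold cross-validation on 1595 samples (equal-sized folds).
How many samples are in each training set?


Each validation fold has 1595/5 = 319 samples. Training set = 1595 - 319 = 1276.

1276


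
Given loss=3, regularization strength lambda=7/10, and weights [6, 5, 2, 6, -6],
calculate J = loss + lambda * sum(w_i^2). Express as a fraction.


L2 sq norm = sum(w^2) = 137. J = 3 + 7/10 * 137 = 989/10.

989/10


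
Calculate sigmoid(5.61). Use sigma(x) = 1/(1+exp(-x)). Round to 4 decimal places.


sigma(5.61) = 1/(1+e^(-5.61)) = 1/(1+0.003661) = 1/1.003661 = 0.9964.

0.9964


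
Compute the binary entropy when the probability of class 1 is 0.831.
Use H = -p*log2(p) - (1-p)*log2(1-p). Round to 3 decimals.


H = -0.831*log2(0.831) - 0.169*log2(0.169) = 0.655.

0.655
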